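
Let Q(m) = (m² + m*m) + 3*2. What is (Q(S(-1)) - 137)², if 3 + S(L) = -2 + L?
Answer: 3481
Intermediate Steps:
S(L) = -5 + L (S(L) = -3 + (-2 + L) = -5 + L)
Q(m) = 6 + 2*m² (Q(m) = (m² + m²) + 6 = 2*m² + 6 = 6 + 2*m²)
(Q(S(-1)) - 137)² = ((6 + 2*(-5 - 1)²) - 137)² = ((6 + 2*(-6)²) - 137)² = ((6 + 2*36) - 137)² = ((6 + 72) - 137)² = (78 - 137)² = (-59)² = 3481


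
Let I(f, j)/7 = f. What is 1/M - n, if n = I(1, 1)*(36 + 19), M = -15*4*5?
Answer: -115501/300 ≈ -385.00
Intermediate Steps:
I(f, j) = 7*f
M = -300 (M = -60*5 = -300)
n = 385 (n = (7*1)*(36 + 19) = 7*55 = 385)
1/M - n = 1/(-300) - 1*385 = -1/300 - 385 = -115501/300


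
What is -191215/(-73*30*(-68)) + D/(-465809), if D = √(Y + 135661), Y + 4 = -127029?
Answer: -38243/29784 - 2*√2157/465809 ≈ -1.2842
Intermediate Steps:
Y = -127033 (Y = -4 - 127029 = -127033)
D = 2*√2157 (D = √(-127033 + 135661) = √8628 = 2*√2157 ≈ 92.887)
-191215/(-73*30*(-68)) + D/(-465809) = -191215/(-73*30*(-68)) + (2*√2157)/(-465809) = -191215/((-2190*(-68))) + (2*√2157)*(-1/465809) = -191215/148920 - 2*√2157/465809 = -191215*1/148920 - 2*√2157/465809 = -38243/29784 - 2*√2157/465809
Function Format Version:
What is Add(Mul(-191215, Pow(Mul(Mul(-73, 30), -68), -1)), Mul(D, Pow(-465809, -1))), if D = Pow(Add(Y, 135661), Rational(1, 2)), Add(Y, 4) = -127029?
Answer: Add(Rational(-38243, 29784), Mul(Rational(-2, 465809), Pow(2157, Rational(1, 2)))) ≈ -1.2842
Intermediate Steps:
Y = -127033 (Y = Add(-4, -127029) = -127033)
D = Mul(2, Pow(2157, Rational(1, 2))) (D = Pow(Add(-127033, 135661), Rational(1, 2)) = Pow(8628, Rational(1, 2)) = Mul(2, Pow(2157, Rational(1, 2))) ≈ 92.887)
Add(Mul(-191215, Pow(Mul(Mul(-73, 30), -68), -1)), Mul(D, Pow(-465809, -1))) = Add(Mul(-191215, Pow(Mul(Mul(-73, 30), -68), -1)), Mul(Mul(2, Pow(2157, Rational(1, 2))), Pow(-465809, -1))) = Add(Mul(-191215, Pow(Mul(-2190, -68), -1)), Mul(Mul(2, Pow(2157, Rational(1, 2))), Rational(-1, 465809))) = Add(Mul(-191215, Pow(148920, -1)), Mul(Rational(-2, 465809), Pow(2157, Rational(1, 2)))) = Add(Mul(-191215, Rational(1, 148920)), Mul(Rational(-2, 465809), Pow(2157, Rational(1, 2)))) = Add(Rational(-38243, 29784), Mul(Rational(-2, 465809), Pow(2157, Rational(1, 2))))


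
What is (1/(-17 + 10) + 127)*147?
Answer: 18648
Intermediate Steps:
(1/(-17 + 10) + 127)*147 = (1/(-7) + 127)*147 = (-1/7 + 127)*147 = (888/7)*147 = 18648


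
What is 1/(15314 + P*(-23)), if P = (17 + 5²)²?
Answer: -1/25258 ≈ -3.9591e-5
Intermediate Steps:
P = 1764 (P = (17 + 25)² = 42² = 1764)
1/(15314 + P*(-23)) = 1/(15314 + 1764*(-23)) = 1/(15314 - 40572) = 1/(-25258) = -1/25258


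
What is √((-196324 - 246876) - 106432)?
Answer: 16*I*√2147 ≈ 741.37*I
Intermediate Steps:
√((-196324 - 246876) - 106432) = √(-443200 - 106432) = √(-549632) = 16*I*√2147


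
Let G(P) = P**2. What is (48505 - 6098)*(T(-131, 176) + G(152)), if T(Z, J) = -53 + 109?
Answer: 982146120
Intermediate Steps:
T(Z, J) = 56
(48505 - 6098)*(T(-131, 176) + G(152)) = (48505 - 6098)*(56 + 152**2) = 42407*(56 + 23104) = 42407*23160 = 982146120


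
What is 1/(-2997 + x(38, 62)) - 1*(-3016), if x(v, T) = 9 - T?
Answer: 9198799/3050 ≈ 3016.0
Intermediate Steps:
1/(-2997 + x(38, 62)) - 1*(-3016) = 1/(-2997 + (9 - 1*62)) - 1*(-3016) = 1/(-2997 + (9 - 62)) + 3016 = 1/(-2997 - 53) + 3016 = 1/(-3050) + 3016 = -1/3050 + 3016 = 9198799/3050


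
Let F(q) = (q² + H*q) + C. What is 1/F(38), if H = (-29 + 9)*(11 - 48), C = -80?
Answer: 1/29484 ≈ 3.3917e-5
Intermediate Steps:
H = 740 (H = -20*(-37) = 740)
F(q) = -80 + q² + 740*q (F(q) = (q² + 740*q) - 80 = -80 + q² + 740*q)
1/F(38) = 1/(-80 + 38² + 740*38) = 1/(-80 + 1444 + 28120) = 1/29484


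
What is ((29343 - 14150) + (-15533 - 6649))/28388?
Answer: -6989/28388 ≈ -0.24620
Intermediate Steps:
((29343 - 14150) + (-15533 - 6649))/28388 = (15193 - 22182)*(1/28388) = -6989*1/28388 = -6989/28388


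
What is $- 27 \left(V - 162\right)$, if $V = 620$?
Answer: $-12366$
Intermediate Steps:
$- 27 \left(V - 162\right) = - 27 \left(620 - 162\right) = \left(-27\right) 458 = -12366$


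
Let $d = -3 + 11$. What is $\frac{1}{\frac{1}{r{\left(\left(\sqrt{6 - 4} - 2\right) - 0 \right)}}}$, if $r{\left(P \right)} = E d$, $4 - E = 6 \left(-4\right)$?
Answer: $224$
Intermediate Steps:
$d = 8$
$E = 28$ ($E = 4 - 6 \left(-4\right) = 4 - -24 = 4 + 24 = 28$)
$r{\left(P \right)} = 224$ ($r{\left(P \right)} = 28 \cdot 8 = 224$)
$\frac{1}{\frac{1}{r{\left(\left(\sqrt{6 - 4} - 2\right) - 0 \right)}}} = \frac{1}{\frac{1}{224}} = 224$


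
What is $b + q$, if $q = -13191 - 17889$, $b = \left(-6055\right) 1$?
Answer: $-37135$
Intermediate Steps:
$b = -6055$
$q = -31080$
$b + q = -6055 - 31080 = -37135$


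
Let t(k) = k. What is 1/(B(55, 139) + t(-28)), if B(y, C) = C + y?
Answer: 1/166 ≈ 0.0060241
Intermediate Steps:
1/(B(55, 139) + t(-28)) = 1/((139 + 55) - 28) = 1/(194 - 28) = 1/166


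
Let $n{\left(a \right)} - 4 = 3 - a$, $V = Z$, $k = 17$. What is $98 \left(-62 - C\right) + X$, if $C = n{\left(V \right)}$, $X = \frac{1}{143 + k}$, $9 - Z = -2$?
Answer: $- \frac{909439}{160} \approx -5684.0$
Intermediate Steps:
$Z = 11$ ($Z = 9 - -2 = 9 + 2 = 11$)
$X = \frac{1}{160}$ ($X = \frac{1}{143 + 17} = \frac{1}{160} \approx 0.00625$)
$V = 11$
$n{\left(a \right)} = 7 - a$ ($n{\left(a \right)} = 4 - \left(-3 + a\right) = 7 - a$)
$C = -4$ ($C = 7 - 11 = -4$)
$98 \left(-62 - C\right) + X = 98 \left(-62 - -4\right) + \frac{1}{160} = 98 \left(-62 + 4\right) + \frac{1}{160} = 98 \left(-58\right) + \frac{1}{160} = -5684 + \frac{1}{160} = - \frac{909439}{160}$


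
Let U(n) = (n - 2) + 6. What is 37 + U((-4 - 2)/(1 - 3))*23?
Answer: 198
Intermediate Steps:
U(n) = 4 + n (U(n) = (-2 + n) + 6 = 4 + n)
37 + U((-4 - 2)/(1 - 3))*23 = 37 + (4 + (-4 - 2)/(1 - 3))*23 = 37 + (4 - 6/(-2))*23 = 37 + (4 - 6*(-½))*23 = 37 + (4 + 3)*23 = 37 + 7*23 = 37 + 161 = 198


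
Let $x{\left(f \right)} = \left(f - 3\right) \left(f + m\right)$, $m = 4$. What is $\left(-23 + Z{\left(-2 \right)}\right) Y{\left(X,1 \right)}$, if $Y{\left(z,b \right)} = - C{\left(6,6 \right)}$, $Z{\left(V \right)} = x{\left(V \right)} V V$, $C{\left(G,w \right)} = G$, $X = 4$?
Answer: $378$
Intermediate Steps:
$x{\left(f \right)} = \left(-3 + f\right) \left(4 + f\right)$ ($x{\left(f \right)} = \left(f - 3\right) \left(f + 4\right) = \left(-3 + f\right) \left(4 + f\right)$)
$Z{\left(V \right)} = V^{2} \left(-12 + V + V^{2}\right)$ ($Z{\left(V \right)} = \left(-12 + V + V^{2}\right) V V = V \left(-12 + V + V^{2}\right) V = V^{2} \left(-12 + V + V^{2}\right)$)
$Y{\left(z,b \right)} = -6$ ($Y{\left(z,b \right)} = \left(-1\right) 6 = -6$)
$\left(-23 + Z{\left(-2 \right)}\right) Y{\left(X,1 \right)} = \left(-23 + \left(-2\right)^{2} \left(-12 - 2 + \left(-2\right)^{2}\right)\right) \left(-6\right) = \left(-23 + 4 \left(-12 - 2 + 4\right)\right) \left(-6\right) = \left(-23 + 4 \left(-10\right)\right) \left(-6\right) = \left(-23 - 40\right) \left(-6\right) = \left(-63\right) \left(-6\right) = 378$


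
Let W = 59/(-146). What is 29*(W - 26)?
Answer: -111795/146 ≈ -765.72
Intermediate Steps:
W = -59/146 (W = 59*(-1/146) = -59/146 ≈ -0.40411)
29*(W - 26) = 29*(-59/146 - 26) = 29*(-3855/146) = -111795/146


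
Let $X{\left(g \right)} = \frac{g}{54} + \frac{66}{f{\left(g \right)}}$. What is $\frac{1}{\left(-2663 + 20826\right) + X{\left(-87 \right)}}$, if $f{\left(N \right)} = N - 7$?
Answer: $\frac{846}{15363941} \approx 5.5064 \cdot 10^{-5}$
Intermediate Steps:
$f{\left(N \right)} = -7 + N$ ($f{\left(N \right)} = N - 7 = -7 + N$)
$X{\left(g \right)} = \frac{66}{-7 + g} + \frac{g}{54}$ ($X{\left(g \right)} = \frac{g}{54} + \frac{66}{-7 + g} = \frac{66}{-7 + g} + \frac{g}{54}$)
$\frac{1}{\left(-2663 + 20826\right) + X{\left(-87 \right)}} = \frac{1}{\left(-2663 + 20826\right) + \frac{3564 - 87 \left(-7 - 87\right)}{54 \left(-7 - 87\right)}} = \frac{1}{18163 + \frac{3564 - -8178}{54 \left(-94\right)}} = \frac{1}{18163 + \frac{1}{54} \left(- \frac{1}{94}\right) \left(3564 + 8178\right)} = \frac{1}{18163 + \frac{1}{54} \left(- \frac{1}{94}\right) 11742} = \frac{1}{18163 - \frac{1957}{846}} = \frac{1}{\frac{15363941}{846}} = \frac{846}{15363941}$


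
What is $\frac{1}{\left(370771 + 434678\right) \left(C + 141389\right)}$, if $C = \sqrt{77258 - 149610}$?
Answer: $\frac{8317}{947156933564481} - \frac{4 i \sqrt{4522}}{16101667870596177} \approx 8.781 \cdot 10^{-12} - 1.6705 \cdot 10^{-14} i$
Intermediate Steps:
$C = 4 i \sqrt{4522}$ ($C = \sqrt{-72352} = 4 i \sqrt{4522} \approx 268.98 i$)
$\frac{1}{\left(370771 + 434678\right) \left(C + 141389\right)} = \frac{1}{\left(370771 + 434678\right) \left(4 i \sqrt{4522} + 141389\right)} = \frac{1}{805449 \left(141389 + 4 i \sqrt{4522}\right)} = \frac{1}{113881628661 + 3221796 i \sqrt{4522}}$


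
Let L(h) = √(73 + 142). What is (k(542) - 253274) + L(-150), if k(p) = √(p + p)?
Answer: -253274 + √215 + 2*√271 ≈ -2.5323e+5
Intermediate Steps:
k(p) = √2*√p (k(p) = √(2*p) = √2*√p)
L(h) = √215
(k(542) - 253274) + L(-150) = (√2*√542 - 253274) + √215 = (2*√271 - 253274) + √215 = (-253274 + 2*√271) + √215 = -253274 + √215 + 2*√271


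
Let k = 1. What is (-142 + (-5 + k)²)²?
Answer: 15876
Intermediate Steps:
(-142 + (-5 + k)²)² = (-142 + (-5 + 1)²)² = (-142 + (-4)²)² = (-142 + 16)² = (-126)² = 15876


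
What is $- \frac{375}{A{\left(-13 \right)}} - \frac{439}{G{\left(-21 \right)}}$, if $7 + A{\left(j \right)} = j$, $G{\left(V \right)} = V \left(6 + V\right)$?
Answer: $\frac{21869}{1260} \approx 17.356$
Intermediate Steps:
$A{\left(j \right)} = -7 + j$
$- \frac{375}{A{\left(-13 \right)}} - \frac{439}{G{\left(-21 \right)}} = - \frac{375}{-7 - 13} - \frac{439}{\left(-21\right) \left(6 - 21\right)} = - \frac{375}{-20} - \frac{439}{\left(-21\right) \left(-15\right)} = \left(-375\right) \left(- \frac{1}{20}\right) - \frac{439}{315} = \frac{75}{4} - \frac{439}{315} = \frac{21869}{1260}$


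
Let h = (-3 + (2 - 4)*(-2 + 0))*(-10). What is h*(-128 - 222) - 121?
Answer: 3379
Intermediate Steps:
h = -10 (h = (-3 - 2*(-2))*(-10) = (-3 + 4)*(-10) = 1*(-10) = -10)
h*(-128 - 222) - 121 = -10*(-128 - 222) - 121 = -10*(-350) - 121 = 3500 - 121 = 3379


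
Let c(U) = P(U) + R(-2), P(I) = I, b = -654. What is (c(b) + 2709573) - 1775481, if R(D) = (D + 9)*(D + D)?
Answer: 933410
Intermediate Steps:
R(D) = 2*D*(9 + D) (R(D) = (9 + D)*(2*D) = 2*D*(9 + D))
c(U) = -28 + U (c(U) = U + 2*(-2)*(9 - 2) = U + 2*(-2)*7 = U - 28 = -28 + U)
(c(b) + 2709573) - 1775481 = ((-28 - 654) + 2709573) - 1775481 = (-682 + 2709573) - 1775481 = 2708891 - 1775481 = 933410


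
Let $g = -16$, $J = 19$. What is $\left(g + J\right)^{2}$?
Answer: $9$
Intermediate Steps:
$\left(g + J\right)^{2} = \left(-16 + 19\right)^{2} = 3^{2} = 9$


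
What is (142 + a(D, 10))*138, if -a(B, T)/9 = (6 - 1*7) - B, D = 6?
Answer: 28290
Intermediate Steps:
a(B, T) = 9 + 9*B (a(B, T) = -9*((6 - 1*7) - B) = -9*((6 - 7) - B) = -9*(-1 - B) = 9 + 9*B)
(142 + a(D, 10))*138 = (142 + (9 + 9*6))*138 = (142 + (9 + 54))*138 = (142 + 63)*138 = 205*138 = 28290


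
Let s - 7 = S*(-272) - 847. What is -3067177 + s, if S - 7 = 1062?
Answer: -3358785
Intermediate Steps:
S = 1069 (S = 7 + 1062 = 1069)
s = -291608 (s = 7 + (1069*(-272) - 847) = 7 + (-290768 - 847) = 7 - 291615 = -291608)
-3067177 + s = -3067177 - 291608 = -3358785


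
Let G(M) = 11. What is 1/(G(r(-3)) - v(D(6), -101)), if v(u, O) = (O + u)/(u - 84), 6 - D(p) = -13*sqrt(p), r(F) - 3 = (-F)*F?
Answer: 49374/480769 + 221*sqrt(6)/480769 ≈ 0.10382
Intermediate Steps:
r(F) = 3 - F**2 (r(F) = 3 + (-F)*F = 3 - F**2)
D(p) = 6 + 13*sqrt(p) (D(p) = 6 - (-13)*sqrt(p) = 6 + 13*sqrt(p))
v(u, O) = (O + u)/(-84 + u)
1/(G(r(-3)) - v(D(6), -101)) = 1/(11 - (-101 + (6 + 13*sqrt(6)))/(-84 + (6 + 13*sqrt(6)))) = 1/(11 - (-95 + 13*sqrt(6))/(-78 + 13*sqrt(6)))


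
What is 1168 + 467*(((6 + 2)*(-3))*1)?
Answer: -10040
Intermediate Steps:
1168 + 467*(((6 + 2)*(-3))*1) = 1168 + 467*((8*(-3))*1) = 1168 + 467*(-24*1) = 1168 + 467*(-24) = 1168 - 11208 = -10040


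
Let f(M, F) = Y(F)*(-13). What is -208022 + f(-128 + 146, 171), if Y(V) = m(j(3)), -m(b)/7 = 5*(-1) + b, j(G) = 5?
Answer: -208022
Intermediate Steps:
m(b) = 35 - 7*b (m(b) = -7*(5*(-1) + b) = -7*(-5 + b) = 35 - 7*b)
Y(V) = 0 (Y(V) = 35 - 7*5 = 35 - 35 = 0)
f(M, F) = 0 (f(M, F) = 0*(-13) = 0)
-208022 + f(-128 + 146, 171) = -208022 + 0 = -208022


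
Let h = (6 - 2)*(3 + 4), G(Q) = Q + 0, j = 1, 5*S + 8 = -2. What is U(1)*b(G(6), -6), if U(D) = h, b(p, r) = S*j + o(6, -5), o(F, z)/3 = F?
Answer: 448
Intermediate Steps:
S = -2 (S = -8/5 + (⅕)*(-2) = -8/5 - ⅖ = -2)
o(F, z) = 3*F
G(Q) = Q
b(p, r) = 16 (b(p, r) = -2*1 + 3*6 = -2 + 18 = 16)
h = 28 (h = 4*7 = 28)
U(D) = 28
U(1)*b(G(6), -6) = 28*16 = 448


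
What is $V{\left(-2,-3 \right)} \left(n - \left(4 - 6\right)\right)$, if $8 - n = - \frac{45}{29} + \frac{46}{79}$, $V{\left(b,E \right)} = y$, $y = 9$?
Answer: $\frac{226179}{2291} \approx 98.725$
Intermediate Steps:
$V{\left(b,E \right)} = 9$
$n = \frac{20549}{2291}$ ($n = 8 - \left(- \frac{45}{29} + \frac{46}{79}\right) = 8 - - \frac{2221}{2291} = 8 + \frac{2221}{2291} = \frac{20549}{2291} \approx 8.9695$)
$V{\left(-2,-3 \right)} \left(n - \left(4 - 6\right)\right) = 9 \left(\frac{20549}{2291} - \left(4 - 6\right)\right) = 9 \left(\frac{20549}{2291} - -2\right) = 9 \left(\frac{20549}{2291} + 2\right) = 9 \cdot \frac{25131}{2291} = \frac{226179}{2291}$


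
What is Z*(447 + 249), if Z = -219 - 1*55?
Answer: -190704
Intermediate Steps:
Z = -274 (Z = -219 - 55 = -274)
Z*(447 + 249) = -274*(447 + 249) = -274*696 = -190704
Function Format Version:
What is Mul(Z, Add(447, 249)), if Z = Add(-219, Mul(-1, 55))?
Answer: -190704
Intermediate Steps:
Z = -274 (Z = Add(-219, -55) = -274)
Mul(Z, Add(447, 249)) = Mul(-274, Add(447, 249)) = Mul(-274, 696) = -190704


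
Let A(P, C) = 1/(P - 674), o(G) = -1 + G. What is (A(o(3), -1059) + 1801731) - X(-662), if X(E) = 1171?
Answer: 1209976319/672 ≈ 1.8006e+6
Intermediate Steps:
A(P, C) = 1/(-674 + P)
(A(o(3), -1059) + 1801731) - X(-662) = (1/(-674 + (-1 + 3)) + 1801731) - 1*1171 = (1/(-674 + 2) + 1801731) - 1171 = (1/(-672) + 1801731) - 1171 = (-1/672 + 1801731) - 1171 = 1210763231/672 - 1171 = 1209976319/672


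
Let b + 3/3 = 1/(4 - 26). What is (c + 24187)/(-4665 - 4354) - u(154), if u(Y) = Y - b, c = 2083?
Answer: -31341749/198418 ≈ -157.96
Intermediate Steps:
b = -23/22 (b = -1 + 1/(4 - 26) = -1 + 1/(-22) = -1 - 1/22 = -23/22 ≈ -1.0455)
u(Y) = 23/22 + Y (u(Y) = Y - 1*(-23/22) = Y + 23/22 = 23/22 + Y)
(c + 24187)/(-4665 - 4354) - u(154) = (2083 + 24187)/(-4665 - 4354) - (23/22 + 154) = 26270/(-9019) - 1*3411/22 = 26270*(-1/9019) - 3411/22 = -26270/9019 - 3411/22 = -31341749/198418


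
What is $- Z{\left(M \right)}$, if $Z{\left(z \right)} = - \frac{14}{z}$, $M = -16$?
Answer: $- \frac{7}{8} \approx -0.875$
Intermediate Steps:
$- Z{\left(M \right)} = - \frac{-14}{-16} = - \frac{\left(-14\right) \left(-1\right)}{16} = \left(-1\right) \frac{7}{8} = - \frac{7}{8}$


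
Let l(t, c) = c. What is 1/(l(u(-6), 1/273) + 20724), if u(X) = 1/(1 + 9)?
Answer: 273/5657653 ≈ 4.8253e-5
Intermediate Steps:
u(X) = 1/10
1/(l(u(-6), 1/273) + 20724) = 1/(1/273 + 20724) = 1/(5657653/273) = 273/5657653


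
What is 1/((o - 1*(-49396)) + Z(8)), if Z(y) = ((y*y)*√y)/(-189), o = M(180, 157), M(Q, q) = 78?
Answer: 883630377/43716729255314 + 6048*√2/21858364627657 ≈ 2.0213e-5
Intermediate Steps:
o = 78
Z(y) = -y^(5/2)/189 (Z(y) = (y²*√y)*(-1/189) = y^(5/2)*(-1/189) = -y^(5/2)/189)
1/((o - 1*(-49396)) + Z(8)) = 1/((78 - 1*(-49396)) - 128*√2/189) = 1/((78 + 49396) - 128*√2/189) = 1/(49474 - 128*√2/189)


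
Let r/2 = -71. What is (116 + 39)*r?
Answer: -22010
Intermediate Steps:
r = -142 (r = 2*(-71) = -142)
(116 + 39)*r = (116 + 39)*(-142) = 155*(-142) = -22010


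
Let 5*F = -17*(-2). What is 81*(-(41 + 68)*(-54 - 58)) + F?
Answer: 4944274/5 ≈ 9.8886e+5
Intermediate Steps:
F = 34/5 (F = (-17*(-2))/5 = (⅕)*34 = 34/5 ≈ 6.8000)
81*(-(41 + 68)*(-54 - 58)) + F = 81*(-(41 + 68)*(-54 - 58)) + 34/5 = 81*(-109*(-112)) + 34/5 = 81*(-1*(-12208)) + 34/5 = 81*12208 + 34/5 = 988848 + 34/5 = 4944274/5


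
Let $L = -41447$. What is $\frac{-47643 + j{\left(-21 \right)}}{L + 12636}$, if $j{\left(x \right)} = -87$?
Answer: $\frac{47730}{28811} \approx 1.6567$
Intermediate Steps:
$\frac{-47643 + j{\left(-21 \right)}}{L + 12636} = \frac{-47643 - 87}{-41447 + 12636} = - \frac{47730}{-28811} = \left(-47730\right) \left(- \frac{1}{28811}\right) = \frac{47730}{28811}$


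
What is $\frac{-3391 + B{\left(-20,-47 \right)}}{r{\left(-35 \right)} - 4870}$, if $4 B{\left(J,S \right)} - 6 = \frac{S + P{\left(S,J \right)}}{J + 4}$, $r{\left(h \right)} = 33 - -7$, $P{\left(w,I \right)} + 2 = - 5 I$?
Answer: $\frac{30997}{44160} \approx 0.70193$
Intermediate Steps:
$P{\left(w,I \right)} = -2 - 5 I$
$r{\left(h \right)} = 40$ ($r{\left(h \right)} = 33 + 7 = 40$)
$B{\left(J,S \right)} = \frac{3}{2} + \frac{-2 + S - 5 J}{4 \left(4 + J\right)}$ ($B{\left(J,S \right)} = \frac{3}{2} + \frac{\left(S - \left(2 + 5 J\right)\right) \frac{1}{J + 4}}{4} = \frac{3}{2} + \frac{\left(-2 + S - 5 J\right) \frac{1}{4 + J}}{4} = \frac{3}{2} + \frac{\frac{1}{4 + J} \left(-2 + S - 5 J\right)}{4} = \frac{3}{2} + \frac{-2 + S - 5 J}{4 \left(4 + J\right)}$)
$\frac{-3391 + B{\left(-20,-47 \right)}}{r{\left(-35 \right)} - 4870} = \frac{-3391 + \frac{22 - 20 - 47}{4 \left(4 - 20\right)}}{40 - 4870} = \frac{-3391 + \frac{1}{4} \frac{1}{-16} \left(-45\right)}{-4830} = \left(-3391 + \frac{1}{4} \left(- \frac{1}{16}\right) \left(-45\right)\right) \left(- \frac{1}{4830}\right) = \left(-3391 + \frac{45}{64}\right) \left(- \frac{1}{4830}\right) = \left(- \frac{216979}{64}\right) \left(- \frac{1}{4830}\right) = \frac{30997}{44160}$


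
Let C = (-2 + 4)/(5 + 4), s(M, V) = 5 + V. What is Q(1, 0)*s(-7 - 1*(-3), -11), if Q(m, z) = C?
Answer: -4/3 ≈ -1.3333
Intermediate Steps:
C = 2/9 ≈ 0.22222
Q(m, z) = 2/9
Q(1, 0)*s(-7 - 1*(-3), -11) = 2*(5 - 11)/9 = (2/9)*(-6) = -4/3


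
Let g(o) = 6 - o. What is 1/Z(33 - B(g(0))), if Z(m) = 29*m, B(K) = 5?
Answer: 1/812 ≈ 0.0012315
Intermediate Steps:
1/Z(33 - B(g(0))) = 1/(29*(33 - 1*5)) = 1/(29*(33 - 5)) = 1/(29*28) = 1/812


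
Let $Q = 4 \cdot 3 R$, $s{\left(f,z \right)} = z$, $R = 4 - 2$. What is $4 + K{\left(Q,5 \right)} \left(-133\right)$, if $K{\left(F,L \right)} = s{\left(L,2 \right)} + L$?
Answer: $-927$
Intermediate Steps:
$R = 2$ ($R = 4 - 2 = 2$)
$Q = 24$ ($Q = 4 \cdot 3 \cdot 2 = 12 \cdot 2 = 24$)
$K{\left(F,L \right)} = 2 + L$
$4 + K{\left(Q,5 \right)} \left(-133\right) = 4 + \left(2 + 5\right) \left(-133\right) = 4 + 7 \left(-133\right) = 4 - 931 = -927$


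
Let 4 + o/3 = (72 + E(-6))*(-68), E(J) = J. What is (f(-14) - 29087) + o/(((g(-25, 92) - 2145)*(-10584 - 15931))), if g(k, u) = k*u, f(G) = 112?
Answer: -3414969609101/117859175 ≈ -28975.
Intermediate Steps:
o = -13476 (o = -12 + 3*((72 - 6)*(-68)) = -12 + 3*(66*(-68)) = -12 + 3*(-4488) = -12 - 13464 = -13476)
(f(-14) - 29087) + o/(((g(-25, 92) - 2145)*(-10584 - 15931))) = (112 - 29087) - 13476*1/((-10584 - 15931)*(-25*92 - 2145)) = -28975 - 13476*(-1/(26515*(-2300 - 2145))) = -28975 - 13476/((-4445*(-26515))) = -28975 - 13476/117859175 = -3414969609101/117859175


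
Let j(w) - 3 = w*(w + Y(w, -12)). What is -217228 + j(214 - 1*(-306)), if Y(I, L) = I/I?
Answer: 53695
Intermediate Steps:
Y(I, L) = 1
j(w) = 3 + w*(1 + w) (j(w) = 3 + w*(w + 1) = 3 + w*(1 + w))
-217228 + j(214 - 1*(-306)) = -217228 + (3 + (214 - 1*(-306)) + (214 - 1*(-306))²) = -217228 + (3 + (214 + 306) + (214 + 306)²) = -217228 + (3 + 520 + 520²) = -217228 + (3 + 520 + 270400) = -217228 + 270923 = 53695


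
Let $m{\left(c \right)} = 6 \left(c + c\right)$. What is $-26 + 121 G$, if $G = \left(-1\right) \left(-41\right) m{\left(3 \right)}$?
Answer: $178570$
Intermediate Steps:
$m{\left(c \right)} = 12 c$ ($m{\left(c \right)} = 6 \cdot 2 c = 12 c$)
$G = 1476$ ($G = \left(-1\right) \left(-41\right) 12 \cdot 3 = 41 \cdot 36 = 1476$)
$-26 + 121 G = -26 + 121 \cdot 1476 = -26 + 178596 = 178570$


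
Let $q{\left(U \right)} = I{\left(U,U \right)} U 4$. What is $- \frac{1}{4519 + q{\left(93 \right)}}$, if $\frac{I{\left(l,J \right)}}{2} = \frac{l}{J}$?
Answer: $- \frac{1}{5263} \approx -0.00019001$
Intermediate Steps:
$I{\left(l,J \right)} = \frac{2 l}{J}$ ($I{\left(l,J \right)} = 2 \frac{l}{J} = \frac{2 l}{J}$)
$q{\left(U \right)} = 8 U$ ($q{\left(U \right)} = \frac{2 U}{U} U 4 = 2 U 4 = 8 U$)
$- \frac{1}{4519 + q{\left(93 \right)}} = - \frac{1}{4519 + 8 \cdot 93} = - \frac{1}{4519 + 744} = - \frac{1}{5263}$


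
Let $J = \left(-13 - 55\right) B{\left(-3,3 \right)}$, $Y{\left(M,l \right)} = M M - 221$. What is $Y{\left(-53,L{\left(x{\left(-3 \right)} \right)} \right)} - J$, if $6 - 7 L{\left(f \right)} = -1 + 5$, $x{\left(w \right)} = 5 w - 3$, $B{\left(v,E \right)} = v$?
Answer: $2384$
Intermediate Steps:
$x{\left(w \right)} = -3 + 5 w$
$L{\left(f \right)} = \frac{2}{7}$ ($L{\left(f \right)} = \frac{6}{7} - \frac{-1 + 5}{7} = \frac{6}{7} - \frac{4}{7} = \frac{2}{7}$)
$Y{\left(M,l \right)} = -221 + M^{2}$ ($Y{\left(M,l \right)} = M^{2} - 221 = -221 + M^{2}$)
$J = 204$ ($J = \left(-13 - 55\right) \left(-3\right) = \left(-68\right) \left(-3\right) = 204$)
$Y{\left(-53,L{\left(x{\left(-3 \right)} \right)} \right)} - J = \left(-221 + \left(-53\right)^{2}\right) - 204 = \left(-221 + 2809\right) - 204 = 2588 - 204 = 2384$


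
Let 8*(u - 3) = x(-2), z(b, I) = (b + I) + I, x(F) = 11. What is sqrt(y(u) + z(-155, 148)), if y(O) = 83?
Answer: 4*sqrt(14) ≈ 14.967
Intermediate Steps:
z(b, I) = b + 2*I (z(b, I) = (I + b) + I = b + 2*I)
u = 35/8 (u = 3 + (1/8)*11 = 3 + 11/8 = 35/8 ≈ 4.3750)
sqrt(y(u) + z(-155, 148)) = sqrt(83 + (-155 + 2*148)) = sqrt(83 + (-155 + 296)) = sqrt(83 + 141) = sqrt(224) = 4*sqrt(14)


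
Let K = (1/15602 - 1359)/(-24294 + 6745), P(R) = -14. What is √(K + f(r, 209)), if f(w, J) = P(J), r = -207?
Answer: I*√1043720908680092790/273799498 ≈ 3.7313*I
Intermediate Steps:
f(w, J) = -14
K = 21203117/273799498 (K = (1/15602 - 1359)/(-17549) = -21203117/15602*(-1/17549) = 21203117/273799498 ≈ 0.077440)
√(K + f(r, 209)) = √(21203117/273799498 - 14) = √(-3811989855/273799498) = I*√1043720908680092790/273799498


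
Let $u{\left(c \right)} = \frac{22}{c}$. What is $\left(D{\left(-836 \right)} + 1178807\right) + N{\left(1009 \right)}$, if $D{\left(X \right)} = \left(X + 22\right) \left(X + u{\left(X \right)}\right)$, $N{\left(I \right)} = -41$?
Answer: $\frac{35326537}{19} \approx 1.8593 \cdot 10^{6}$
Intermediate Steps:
$D{\left(X \right)} = \left(22 + X\right) \left(X + \frac{22}{X}\right)$ ($D{\left(X \right)} = \left(X + 22\right) \left(X + \frac{22}{X}\right) = \left(22 + X\right) \left(X + \frac{22}{X}\right)$)
$\left(D{\left(-836 \right)} + 1178807\right) + N{\left(1009 \right)} = \left(\left(22 + \left(-836\right)^{2} + 22 \left(-836\right) + \frac{484}{-836}\right) + 1178807\right) - 41 = \left(\left(22 + 698896 - 18392 + 484 \left(- \frac{1}{836}\right)\right) + 1178807\right) - 41 = \left(\left(22 + 698896 - 18392 - \frac{11}{19}\right) + 1178807\right) - 41 = \left(\frac{12929983}{19} + 1178807\right) - 41 = \frac{35327316}{19} - 41 = \frac{35326537}{19}$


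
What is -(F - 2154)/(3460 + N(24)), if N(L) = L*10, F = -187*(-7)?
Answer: 169/740 ≈ 0.22838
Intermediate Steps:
F = 1309
N(L) = 10*L
-(F - 2154)/(3460 + N(24)) = -(1309 - 2154)/(3460 + 10*24) = -(-845)/(3460 + 240) = -(-845)/3700 = -1*(-169/740) = 169/740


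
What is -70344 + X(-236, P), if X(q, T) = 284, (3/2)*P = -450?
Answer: -70060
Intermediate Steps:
P = -300 (P = (2/3)*(-450) = -300)
-70344 + X(-236, P) = -70344 + 284 = -70060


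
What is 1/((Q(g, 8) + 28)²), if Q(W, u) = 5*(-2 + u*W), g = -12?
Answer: 1/213444 ≈ 4.6851e-6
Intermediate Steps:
Q(W, u) = -10 + 5*W*u (Q(W, u) = 5*(-2 + W*u) = -10 + 5*W*u)
1/((Q(g, 8) + 28)²) = 1/(((-10 + 5*(-12)*8) + 28)²) = 1/(((-10 - 480) + 28)²) = 1/((-490 + 28)²) = 1/((-462)²) = 1/213444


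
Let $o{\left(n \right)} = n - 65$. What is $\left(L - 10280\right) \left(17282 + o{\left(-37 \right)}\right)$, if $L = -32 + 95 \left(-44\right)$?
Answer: $-248972560$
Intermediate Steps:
$o{\left(n \right)} = -65 + n$
$L = -4212$ ($L = -32 - 4180 = -4212$)
$\left(L - 10280\right) \left(17282 + o{\left(-37 \right)}\right) = \left(-4212 - 10280\right) \left(17282 - 102\right) = - 14492 \left(17282 - 102\right) = \left(-14492\right) 17180 = -248972560$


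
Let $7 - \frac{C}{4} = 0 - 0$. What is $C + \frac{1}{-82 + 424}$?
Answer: $\frac{9577}{342} \approx 28.003$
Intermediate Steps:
$C = 28$ ($C = 28 - 4 \left(0 - 0\right) = 28 - 4 \left(0 + 0\right) = 28 - 0 = 28 + 0 = 28$)
$C + \frac{1}{-82 + 424} = 28 + \frac{1}{-82 + 424} = 28 + \frac{1}{342} = \frac{9577}{342}$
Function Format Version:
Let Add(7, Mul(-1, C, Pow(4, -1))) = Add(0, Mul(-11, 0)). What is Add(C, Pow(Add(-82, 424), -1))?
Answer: Rational(9577, 342) ≈ 28.003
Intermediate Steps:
C = 28 (C = Add(28, Mul(-4, Add(0, Mul(-11, 0)))) = Add(28, Mul(-4, Add(0, 0))) = Add(28, Mul(-4, 0)) = Add(28, 0) = 28)
Add(C, Pow(Add(-82, 424), -1)) = Add(28, Pow(Add(-82, 424), -1)) = Add(28, Pow(342, -1)) = Add(28, Rational(1, 342)) = Rational(9577, 342)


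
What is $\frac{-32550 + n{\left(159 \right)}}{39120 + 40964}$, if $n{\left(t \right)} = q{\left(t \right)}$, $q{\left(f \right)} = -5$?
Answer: $- \frac{32555}{80084} \approx -0.40651$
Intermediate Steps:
$n{\left(t \right)} = -5$
$\frac{-32550 + n{\left(159 \right)}}{39120 + 40964} = \frac{-32550 - 5}{39120 + 40964} = - \frac{32555}{80084}$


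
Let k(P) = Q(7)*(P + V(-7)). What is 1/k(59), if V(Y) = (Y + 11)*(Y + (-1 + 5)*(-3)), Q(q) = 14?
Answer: -1/238 ≈ -0.0042017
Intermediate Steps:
V(Y) = (-12 + Y)*(11 + Y) (V(Y) = (11 + Y)*(Y + 4*(-3)) = (11 + Y)*(Y - 12) = (11 + Y)*(-12 + Y) = (-12 + Y)*(11 + Y))
k(P) = -1064 + 14*P (k(P) = 14*(P + (-132 + (-7)² - 1*(-7))) = 14*(P + (-132 + 49 + 7)) = 14*(P - 76) = 14*(-76 + P) = -1064 + 14*P)
1/k(59) = 1/(-1064 + 14*59) = 1/(-1064 + 826) = 1/(-238) = -1/238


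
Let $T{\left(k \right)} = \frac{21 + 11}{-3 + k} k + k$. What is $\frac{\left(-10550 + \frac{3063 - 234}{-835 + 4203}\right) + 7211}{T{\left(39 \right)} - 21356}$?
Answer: $\frac{33728769}{215036696} \approx 0.15685$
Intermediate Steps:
$T{\left(k \right)} = k + \frac{32 k}{-3 + k}$ ($T{\left(k \right)} = \frac{32}{-3 + k} k + k = \frac{32 k}{-3 + k} + k = k + \frac{32 k}{-3 + k}$)
$\frac{\left(-10550 + \frac{3063 - 234}{-835 + 4203}\right) + 7211}{T{\left(39 \right)} - 21356} = \frac{\left(-10550 + \frac{3063 - 234}{-835 + 4203}\right) + 7211}{\frac{39 \left(29 + 39\right)}{-3 + 39} - 21356} = \frac{\left(-10550 + \frac{2829}{3368}\right) + 7211}{39 \cdot \frac{1}{36} \cdot 68 - 21356} = \frac{\left(-10550 + 2829 \cdot \frac{1}{3368}\right) + 7211}{39 \cdot \frac{1}{36} \cdot 68 - 21356} = \frac{\left(-10550 + \frac{2829}{3368}\right) + 7211}{\frac{221}{3} - 21356} = \frac{- \frac{35529571}{3368} + 7211}{- \frac{63847}{3}} = \left(- \frac{11242923}{3368}\right) \left(- \frac{3}{63847}\right) = \frac{33728769}{215036696}$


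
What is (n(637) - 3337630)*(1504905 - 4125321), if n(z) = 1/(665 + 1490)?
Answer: 18847584858921984/2155 ≈ 8.7460e+12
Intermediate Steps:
n(z) = 1/2155
(n(637) - 3337630)*(1504905 - 4125321) = (1/2155 - 3337630)*(1504905 - 4125321) = -7192592649/2155*(-2620416) = 18847584858921984/2155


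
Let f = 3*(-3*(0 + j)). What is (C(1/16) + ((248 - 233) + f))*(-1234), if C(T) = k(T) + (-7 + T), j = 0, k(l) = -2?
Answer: -59849/8 ≈ -7481.1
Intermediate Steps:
C(T) = -9 + T (C(T) = -2 + (-7 + T) = -9 + T)
f = 0 (f = 3*(-3*(0 + 0)) = 3*(-3*0) = 3*0 = 0)
(C(1/16) + ((248 - 233) + f))*(-1234) = ((-9 + 1/16) + ((248 - 233) + 0))*(-1234) = ((-9 + 1/16) + (15 + 0))*(-1234) = (-143/16 + 15)*(-1234) = (97/16)*(-1234) = -59849/8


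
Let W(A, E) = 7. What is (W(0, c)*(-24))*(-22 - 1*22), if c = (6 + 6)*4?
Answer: 7392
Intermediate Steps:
c = 48 (c = 12*4 = 48)
(W(0, c)*(-24))*(-22 - 1*22) = (7*(-24))*(-22 - 1*22) = -168*(-22 - 22) = -168*(-44) = 7392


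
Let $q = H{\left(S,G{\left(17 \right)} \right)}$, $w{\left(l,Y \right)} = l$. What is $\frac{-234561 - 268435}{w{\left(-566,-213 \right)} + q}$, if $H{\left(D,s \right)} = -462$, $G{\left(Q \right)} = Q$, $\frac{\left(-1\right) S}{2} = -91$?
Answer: $\frac{125749}{257} \approx 489.3$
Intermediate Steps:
$S = 182$ ($S = \left(-2\right) \left(-91\right) = 182$)
$q = -462$
$\frac{-234561 - 268435}{w{\left(-566,-213 \right)} + q} = \frac{-234561 - 268435}{-566 - 462} = - \frac{502996}{-1028} = \left(-502996\right) \left(- \frac{1}{1028}\right) = \frac{125749}{257}$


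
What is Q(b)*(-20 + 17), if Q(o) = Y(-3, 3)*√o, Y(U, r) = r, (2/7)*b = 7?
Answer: -63*√2/2 ≈ -44.548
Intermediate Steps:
b = 49/2 (b = (7/2)*7 = 49/2 ≈ 24.500)
Q(o) = 3*√o
Q(b)*(-20 + 17) = (3*√(49/2))*(-20 + 17) = (3*(7*√2/2))*(-3) = (21*√2/2)*(-3) = -63*√2/2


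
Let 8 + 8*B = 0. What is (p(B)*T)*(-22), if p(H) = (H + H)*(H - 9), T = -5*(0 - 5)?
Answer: -11000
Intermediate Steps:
T = 25 (T = -5*(-5) = 25)
B = -1 (B = -1 + (⅛)*0 = -1 + 0 = -1)
p(H) = 2*H*(-9 + H) (p(H) = (2*H)*(-9 + H) = 2*H*(-9 + H))
(p(B)*T)*(-22) = ((2*(-1)*(-9 - 1))*25)*(-22) = ((2*(-1)*(-10))*25)*(-22) = (20*25)*(-22) = 500*(-22) = -11000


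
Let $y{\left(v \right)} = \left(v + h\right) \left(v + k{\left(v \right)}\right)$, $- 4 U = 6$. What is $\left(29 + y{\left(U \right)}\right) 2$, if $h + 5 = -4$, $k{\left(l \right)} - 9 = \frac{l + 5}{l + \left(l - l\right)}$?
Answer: $- \frac{101}{2} \approx -50.5$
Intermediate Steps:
$U = - \frac{3}{2}$ ($U = \left(- \frac{1}{4}\right) 6 = - \frac{3}{2} \approx -1.5$)
$k{\left(l \right)} = 9 + \frac{5 + l}{l}$ ($k{\left(l \right)} = 9 + \frac{l + 5}{l + \left(l - l\right)} = 9 + \frac{5 + l}{l + 0} = 9 + \frac{5 + l}{l}$)
$h = -9$ ($h = -5 - 4 = -9$)
$y{\left(v \right)} = \left(-9 + v\right) \left(10 + v + \frac{5}{v}\right)$ ($y{\left(v \right)} = \left(v - 9\right) \left(v + \left(10 + \frac{5}{v}\right)\right) = \left(-9 + v\right) \left(10 + v + \frac{5}{v}\right)$)
$\left(29 + y{\left(U \right)}\right) 2 = \left(29 - \left(\frac{173}{2} - 30 - \frac{9}{4}\right)\right) 2 = \left(29 - \frac{217}{4}\right) 2 = \left(- \frac{101}{4}\right) 2 = - \frac{101}{2}$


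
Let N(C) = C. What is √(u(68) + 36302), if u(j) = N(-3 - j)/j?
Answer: √41963905/34 ≈ 190.53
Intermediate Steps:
u(j) = (-3 - j)/j
√(u(68) + 36302) = √((-3 - 1*68)/68 + 36302) = √((-3 - 68)/68 + 36302) = √((1/68)*(-71) + 36302) = √(-71/68 + 36302) = √(2468465/68) = √41963905/34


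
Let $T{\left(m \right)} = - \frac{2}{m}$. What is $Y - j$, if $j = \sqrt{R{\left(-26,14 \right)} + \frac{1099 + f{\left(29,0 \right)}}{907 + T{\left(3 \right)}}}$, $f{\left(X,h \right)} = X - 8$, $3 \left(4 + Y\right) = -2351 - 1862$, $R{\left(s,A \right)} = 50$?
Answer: $- \frac{4225}{3} - \frac{\sqrt{378783890}}{2719} \approx -1415.5$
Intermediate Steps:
$Y = - \frac{4225}{3}$ ($Y = -4 + \frac{-2351 - 1862}{3} = -4 + \frac{1}{3} \left(-4213\right) = -4 - \frac{4213}{3} = - \frac{4225}{3} \approx -1408.3$)
$f{\left(X,h \right)} = -8 + X$
$j = \frac{\sqrt{378783890}}{2719}$ ($j = \sqrt{50 + \frac{1099 + \left(-8 + 29\right)}{907 - \frac{2}{3}}} = \sqrt{50 + \frac{1099 + 21}{907 - \frac{2}{3}}} = \sqrt{50 + \frac{1120}{907 - \frac{2}{3}}} = \sqrt{50 + \frac{1120}{\frac{2719}{3}}} = \sqrt{50 + 1120 \cdot \frac{3}{2719}} = \sqrt{50 + \frac{3360}{2719}} = \sqrt{\frac{139310}{2719}} = \frac{\sqrt{378783890}}{2719} \approx 7.1579$)
$Y - j = - \frac{4225}{3} - \frac{\sqrt{378783890}}{2719}$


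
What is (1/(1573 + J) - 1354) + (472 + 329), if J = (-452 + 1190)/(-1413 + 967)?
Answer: -193776507/350410 ≈ -553.00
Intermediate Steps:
J = -369/223 (J = 738/(-446) = 738*(-1/446) = -369/223 ≈ -1.6547)
(1/(1573 + J) - 1354) + (472 + 329) = (1/(1573 - 369/223) - 1354) + (472 + 329) = (1/(350410/223) - 1354) + 801 = (223/350410 - 1354) + 801 = -474454917/350410 + 801 = -193776507/350410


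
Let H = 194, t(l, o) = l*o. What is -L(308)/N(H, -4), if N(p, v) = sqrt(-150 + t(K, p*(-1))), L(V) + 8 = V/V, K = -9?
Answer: sqrt(399)/114 ≈ 0.17522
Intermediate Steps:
L(V) = -7 (L(V) = -8 + V/V = -8 + 1 = -7)
N(p, v) = sqrt(-150 + 9*p) (N(p, v) = sqrt(-150 - 9*p*(-1)) = sqrt(-150 - (-9)*p) = sqrt(-150 + 9*p))
-L(308)/N(H, -4) = -(-7)/(sqrt(-150 + 9*194)) = -(-7)/(sqrt(-150 + 1746)) = -(-7)/(sqrt(1596)) = -(-7)/(2*sqrt(399)) = -(-7)*sqrt(399)/798 = -(-1)*sqrt(399)/114 = sqrt(399)/114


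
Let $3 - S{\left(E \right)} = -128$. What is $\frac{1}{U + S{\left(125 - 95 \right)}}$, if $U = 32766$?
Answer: $\frac{1}{32897} \approx 3.0398 \cdot 10^{-5}$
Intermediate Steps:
$S{\left(E \right)} = 131$ ($S{\left(E \right)} = 3 - -128 = 3 + 128 = 131$)
$\frac{1}{U + S{\left(125 - 95 \right)}} = \frac{1}{32766 + 131} = \frac{1}{32897}$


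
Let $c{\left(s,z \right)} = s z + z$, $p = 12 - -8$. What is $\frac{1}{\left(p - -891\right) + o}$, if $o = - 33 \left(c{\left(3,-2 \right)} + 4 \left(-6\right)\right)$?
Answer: $\frac{1}{1967} \approx 0.00050839$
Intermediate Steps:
$p = 20$ ($p = 12 + 8 = 20$)
$c{\left(s,z \right)} = z + s z$
$o = 1056$ ($o = - 33 \left(- 2 \left(1 + 3\right) + 4 \left(-6\right)\right) = - 33 \left(\left(-2\right) 4 - 24\right) = - 33 \left(-8 - 24\right) = \left(-33\right) \left(-32\right) = 1056$)
$\frac{1}{\left(p - -891\right) + o} = \frac{1}{\left(20 - -891\right) + 1056} = \frac{1}{\left(20 + 891\right) + 1056} = \frac{1}{911 + 1056} = \frac{1}{1967}$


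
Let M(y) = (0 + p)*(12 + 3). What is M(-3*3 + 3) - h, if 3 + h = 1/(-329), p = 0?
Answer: 988/329 ≈ 3.0030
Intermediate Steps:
h = -988/329 (h = -3 + 1/(-329) = -3 - 1/329 = -988/329 ≈ -3.0030)
M(y) = 0 (M(y) = (0 + 0)*(12 + 3) = 0*15 = 0)
M(-3*3 + 3) - h = 0 - 1*(-988/329) = 0 + 988/329 = 988/329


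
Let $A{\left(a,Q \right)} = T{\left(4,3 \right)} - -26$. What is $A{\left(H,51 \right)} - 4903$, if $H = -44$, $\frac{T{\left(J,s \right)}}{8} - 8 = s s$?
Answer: $-4741$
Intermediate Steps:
$T{\left(J,s \right)} = 64 + 8 s^{2}$ ($T{\left(J,s \right)} = 64 + 8 s s = 64 + 8 s^{2}$)
$A{\left(a,Q \right)} = 162$ ($A{\left(a,Q \right)} = \left(64 + 8 \cdot 3^{2}\right) - -26 = \left(64 + 8 \cdot 9\right) + 26 = \left(64 + 72\right) + 26 = 136 + 26 = 162$)
$A{\left(H,51 \right)} - 4903 = 162 - 4903 = -4741$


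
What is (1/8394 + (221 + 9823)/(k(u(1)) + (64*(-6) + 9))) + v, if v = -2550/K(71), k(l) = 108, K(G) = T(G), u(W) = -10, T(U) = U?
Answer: -3900332933/53041686 ≈ -73.533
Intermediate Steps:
K(G) = G
v = -2550/71 ≈ -35.915
(1/8394 + (221 + 9823)/(k(u(1)) + (64*(-6) + 9))) + v = (1/8394 + (221 + 9823)/(108 + (64*(-6) + 9))) - 2550/71 = (1/8394 + 10044/(108 + (-384 + 9))) - 2550/71 = (1/8394 + 10044/(108 - 375)) - 2550/71 = (1/8394 + 10044/(-267)) - 2550/71 = (1/8394 + 10044*(-1/267)) - 2550/71 = (1/8394 - 3348/89) - 2550/71 = -28103023/747066 - 2550/71 = -3900332933/53041686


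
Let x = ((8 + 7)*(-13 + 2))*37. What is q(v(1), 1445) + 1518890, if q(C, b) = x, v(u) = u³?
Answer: 1512785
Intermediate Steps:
x = -6105 (x = (15*(-11))*37 = -165*37 = -6105)
q(C, b) = -6105
q(v(1), 1445) + 1518890 = -6105 + 1518890 = 1512785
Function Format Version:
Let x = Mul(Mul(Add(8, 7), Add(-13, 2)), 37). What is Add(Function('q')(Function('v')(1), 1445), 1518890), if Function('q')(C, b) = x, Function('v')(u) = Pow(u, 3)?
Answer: 1512785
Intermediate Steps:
x = -6105 (x = Mul(Mul(15, -11), 37) = Mul(-165, 37) = -6105)
Function('q')(C, b) = -6105
Add(Function('q')(Function('v')(1), 1445), 1518890) = Add(-6105, 1518890) = 1512785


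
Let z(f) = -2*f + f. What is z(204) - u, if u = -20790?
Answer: 20586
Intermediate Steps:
z(f) = -f
z(204) - u = -1*204 - 1*(-20790) = -204 + 20790 = 20586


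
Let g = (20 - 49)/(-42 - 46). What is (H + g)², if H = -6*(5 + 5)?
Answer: 27573001/7744 ≈ 3560.6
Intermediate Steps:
H = -60 (H = -6*10 = -60)
g = 29/88 (g = -29/(-88) = -29*(-1/88) = 29/88 ≈ 0.32955)
(H + g)² = (-60 + 29/88)² = (-5251/88)² = 27573001/7744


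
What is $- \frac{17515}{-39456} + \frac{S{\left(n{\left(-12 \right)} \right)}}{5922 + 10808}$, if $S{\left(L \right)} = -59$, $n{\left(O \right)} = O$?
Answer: $\frac{145349023}{330049440} \approx 0.44039$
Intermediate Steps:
$- \frac{17515}{-39456} + \frac{S{\left(n{\left(-12 \right)} \right)}}{5922 + 10808} = - \frac{17515}{-39456} - \frac{59}{5922 + 10808} = \left(-17515\right) \left(- \frac{1}{39456}\right) - \frac{59}{16730} = \frac{17515}{39456} - \frac{59}{16730} = \frac{145349023}{330049440}$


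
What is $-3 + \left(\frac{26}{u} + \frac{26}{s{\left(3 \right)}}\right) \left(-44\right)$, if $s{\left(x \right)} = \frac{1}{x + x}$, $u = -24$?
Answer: $- \frac{20458}{3} \approx -6819.3$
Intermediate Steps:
$s{\left(x \right)} = \frac{1}{2 x}$
$-3 + \left(\frac{26}{u} + \frac{26}{s{\left(3 \right)}}\right) \left(-44\right) = -3 + \left(\frac{26}{-24} + \frac{26}{\frac{1}{2} \cdot \frac{1}{3}}\right) \left(-44\right) = -3 + \left(26 \left(- \frac{1}{24}\right) + \frac{26}{\frac{1}{2} \cdot \frac{1}{3}}\right) \left(-44\right) = -3 + \left(- \frac{13}{12} + 26 \frac{1}{\frac{1}{6}}\right) \left(-44\right) = -3 + \left(- \frac{13}{12} + 26 \cdot 6\right) \left(-44\right) = -3 + \left(- \frac{13}{12} + 156\right) \left(-44\right) = -3 + \frac{1859}{12} \left(-44\right) = -3 - \frac{20449}{3} = - \frac{20458}{3}$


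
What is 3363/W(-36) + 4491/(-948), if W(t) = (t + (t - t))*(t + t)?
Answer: -234793/68256 ≈ -3.4399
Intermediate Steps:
W(t) = 2*t² (W(t) = (t + 0)*(2*t) = t*(2*t) = 2*t²)
3363/W(-36) + 4491/(-948) = 3363/((2*(-36)²)) + 4491/(-948) = 3363/((2*1296)) + 4491*(-1/948) = 3363/2592 - 1497/316 = 3363*(1/2592) - 1497/316 = 1121/864 - 1497/316 = -234793/68256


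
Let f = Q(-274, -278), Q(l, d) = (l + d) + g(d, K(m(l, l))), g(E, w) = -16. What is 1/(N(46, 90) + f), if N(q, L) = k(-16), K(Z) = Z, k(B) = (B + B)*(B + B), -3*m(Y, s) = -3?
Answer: 1/456 ≈ 0.0021930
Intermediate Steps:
m(Y, s) = 1 (m(Y, s) = -⅓*(-3) = 1)
k(B) = 4*B² (k(B) = (2*B)*(2*B) = 4*B²)
Q(l, d) = -16 + d + l (Q(l, d) = (l + d) - 16 = (d + l) - 16 = -16 + d + l)
f = -568 (f = -16 - 278 - 274 = -568)
N(q, L) = 1024 (N(q, L) = 4*(-16)² = 4*256 = 1024)
1/(N(46, 90) + f) = 1/(1024 - 568) = 1/456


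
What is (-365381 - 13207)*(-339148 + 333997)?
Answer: 1950106788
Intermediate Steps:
(-365381 - 13207)*(-339148 + 333997) = -378588*(-5151) = 1950106788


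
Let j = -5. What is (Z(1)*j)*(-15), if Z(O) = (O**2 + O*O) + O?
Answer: 225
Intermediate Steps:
Z(O) = O + 2*O**2 (Z(O) = (O**2 + O**2) + O = 2*O**2 + O = O + 2*O**2)
(Z(1)*j)*(-15) = ((1*(1 + 2*1))*(-5))*(-15) = ((1*(1 + 2))*(-5))*(-15) = ((1*3)*(-5))*(-15) = (3*(-5))*(-15) = -15*(-15) = 225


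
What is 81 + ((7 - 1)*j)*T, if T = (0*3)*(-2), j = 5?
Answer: 81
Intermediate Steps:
T = 0 (T = 0*(-2) = 0)
81 + ((7 - 1)*j)*T = 81 + ((7 - 1)*5)*0 = 81 + (6*5)*0 = 81 + 30*0 = 81 + 0 = 81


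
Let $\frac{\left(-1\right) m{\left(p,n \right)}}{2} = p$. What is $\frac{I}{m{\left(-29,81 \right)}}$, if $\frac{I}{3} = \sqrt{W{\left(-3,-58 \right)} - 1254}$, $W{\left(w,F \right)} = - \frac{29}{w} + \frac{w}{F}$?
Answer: $\frac{i \sqrt{37671870}}{3364} \approx 1.8245 i$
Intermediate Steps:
$m{\left(p,n \right)} = - 2 p$
$I = \frac{i \sqrt{37671870}}{58}$ ($I = 3 \sqrt{\left(- \frac{29}{-3} - \frac{3}{-58}\right) - 1254} = 3 \sqrt{\left(\left(-29\right) \left(- \frac{1}{3}\right) - - \frac{3}{58}\right) - 1254} = 3 \sqrt{\left(\frac{29}{3} + \frac{3}{58}\right) - 1254} = 3 \sqrt{\frac{1691}{174} - 1254} = 3 \sqrt{- \frac{216505}{174}} = 3 \frac{i \sqrt{37671870}}{174} = \frac{i \sqrt{37671870}}{58} \approx 105.82 i$)
$\frac{I}{m{\left(-29,81 \right)}} = \frac{\frac{1}{58} i \sqrt{37671870}}{\left(-2\right) \left(-29\right)} = \frac{\frac{1}{58} i \sqrt{37671870}}{58} = \frac{i \sqrt{37671870}}{58} \cdot \frac{1}{58} = \frac{i \sqrt{37671870}}{3364}$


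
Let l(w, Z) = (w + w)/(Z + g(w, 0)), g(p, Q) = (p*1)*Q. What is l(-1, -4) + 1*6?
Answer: 13/2 ≈ 6.5000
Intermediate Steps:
g(p, Q) = Q*p (g(p, Q) = p*Q = Q*p)
l(w, Z) = 2*w/Z (l(w, Z) = (w + w)/(Z + 0*w) = (2*w)/(Z + 0) = (2*w)/Z = 2*w/Z)
l(-1, -4) + 1*6 = 2*(-1)/(-4) + 1*6 = 2*(-1)*(-1/4) + 6 = 1/2 + 6 = 13/2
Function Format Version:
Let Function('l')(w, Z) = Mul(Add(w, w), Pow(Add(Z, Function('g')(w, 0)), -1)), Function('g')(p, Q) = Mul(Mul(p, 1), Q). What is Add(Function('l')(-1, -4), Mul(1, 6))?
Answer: Rational(13, 2) ≈ 6.5000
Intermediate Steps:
Function('g')(p, Q) = Mul(Q, p) (Function('g')(p, Q) = Mul(p, Q) = Mul(Q, p))
Function('l')(w, Z) = Mul(2, w, Pow(Z, -1)) (Function('l')(w, Z) = Mul(Add(w, w), Pow(Add(Z, Mul(0, w)), -1)) = Mul(Mul(2, w), Pow(Add(Z, 0), -1)) = Mul(Mul(2, w), Pow(Z, -1)) = Mul(2, w, Pow(Z, -1)))
Add(Function('l')(-1, -4), Mul(1, 6)) = Add(Mul(2, -1, Pow(-4, -1)), Mul(1, 6)) = Add(Mul(2, -1, Rational(-1, 4)), 6) = Add(Rational(1, 2), 6) = Rational(13, 2)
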